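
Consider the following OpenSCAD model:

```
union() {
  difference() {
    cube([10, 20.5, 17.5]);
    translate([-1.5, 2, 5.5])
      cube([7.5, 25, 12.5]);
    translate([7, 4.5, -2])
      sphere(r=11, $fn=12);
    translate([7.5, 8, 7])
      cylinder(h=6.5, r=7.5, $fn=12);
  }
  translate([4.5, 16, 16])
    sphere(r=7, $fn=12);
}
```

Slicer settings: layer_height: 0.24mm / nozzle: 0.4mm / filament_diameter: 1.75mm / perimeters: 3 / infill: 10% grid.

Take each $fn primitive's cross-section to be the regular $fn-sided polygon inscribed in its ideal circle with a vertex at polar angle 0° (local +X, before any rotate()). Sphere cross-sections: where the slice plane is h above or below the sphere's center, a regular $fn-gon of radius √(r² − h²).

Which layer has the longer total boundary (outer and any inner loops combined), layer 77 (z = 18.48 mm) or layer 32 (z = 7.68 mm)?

layer 77 (z = 18.48 mm)

Layer 77 (z = 18.48): the cube is not intersected at this z (z outside [0, 17.5]); the cube at (-1.5, 2) does not reach this height (z outside [5.5, 18]); the sphere at (7, 4.5) is not intersected at this z (|z−center|=20.480 > r=11); the cylinder at (7.5, 8) does not reach this height (z outside [7, 13.5]); After the difference (first − rest): the first operand is absent here, so nothing remains; the sphere at (4.5, 16): section is a regular 12-gon, circumradius = √(r²−h²) = √(7²−2.48²) = 6.546 (perimeter = 2·12·6.546·sin(180°/12) = 40.66 mm); Combining (union): only the r=7 sphere at (4.5, 16) is present, so the union is just that shape — boundary = 40.66 mm. So its perimeter = 40.66 mm. Layer 32 (z = 7.68): the 10×20.5 cube contributes its full rectangle (perimeter 61.00 mm); the cube at (-1.5, 2) is present — its section is the full 7.5×25 rectangle (perimeter 65.00 mm); the r=11 sphere at (7, 4.5) slices to a regular 12-gon of circumradius 5.225 (√(r²−h²) with h=9.68 from center) (perimeter = 2·12·5.225·sin(180°/12) = 32.45 mm); the r=7.5 cylinder at (7.5, 8) contributes a regular 12-gon of circumradius 7.5 (perimeter = 2·12·7.500·sin(180°/12) = 46.59 mm); After the difference (first − rest): starting from the 10×20.5 cube, the 7.5×25 cube at (-1.5, 2) partially overlaps it — only the 111.00 mm² overlap (of its 187.50 mm²) is removed, clipping the outline; the r=11 sphere at (7, 4.5) partially overlaps it — only the 42.71 mm² overlap (of its 81.89 mm²) is removed, clipping the outline; the r=7.5 cylinder at (7.5, 8) partially overlaps it — only the 23.36 mm² overlap (of its 168.75 mm²) is removed, clipping the outline — boundary = 32.05 mm; the sphere at (4.5, 16) is not intersected at this z (|z−center|=8.320 > r=7); Taking the union: only that combined region is present, so the union is just that shape — boundary = 32.05 mm. So its perimeter = 32.05 mm. Layer 77 is larger (40.66 vs 32.05 mm).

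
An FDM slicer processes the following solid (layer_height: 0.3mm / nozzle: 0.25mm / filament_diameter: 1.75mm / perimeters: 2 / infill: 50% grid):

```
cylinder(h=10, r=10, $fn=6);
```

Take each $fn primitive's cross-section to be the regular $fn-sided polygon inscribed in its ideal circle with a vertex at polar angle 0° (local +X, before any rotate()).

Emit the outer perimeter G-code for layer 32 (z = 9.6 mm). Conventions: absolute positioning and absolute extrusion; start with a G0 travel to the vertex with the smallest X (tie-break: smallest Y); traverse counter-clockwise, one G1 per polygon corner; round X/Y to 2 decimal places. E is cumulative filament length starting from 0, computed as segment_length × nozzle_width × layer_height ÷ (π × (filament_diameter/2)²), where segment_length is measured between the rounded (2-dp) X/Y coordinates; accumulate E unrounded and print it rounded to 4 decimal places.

G0 X-10.00 Y0.00 Z9.60
G1 X-5.00 Y-8.66 E0.3118
G1 X5.00 Y-8.66 E0.6236
G1 X10.00 Y0.00 E0.9354
G1 X5.00 Y8.66 E1.2472
G1 X-5.00 Y8.66 E1.5590
G1 X-10.00 Y0.00 E1.8709

At z = 9.6 mm: the r=10 cylinder contributes a regular 6-gon of circumradius 10. The outline is a single polygon with 6 vertices. Extrusion per mm of travel: 0.25 × 0.3 / (π × 0.875²) = 0.031181. Accumulating E over each segment gives final E = 1.8709.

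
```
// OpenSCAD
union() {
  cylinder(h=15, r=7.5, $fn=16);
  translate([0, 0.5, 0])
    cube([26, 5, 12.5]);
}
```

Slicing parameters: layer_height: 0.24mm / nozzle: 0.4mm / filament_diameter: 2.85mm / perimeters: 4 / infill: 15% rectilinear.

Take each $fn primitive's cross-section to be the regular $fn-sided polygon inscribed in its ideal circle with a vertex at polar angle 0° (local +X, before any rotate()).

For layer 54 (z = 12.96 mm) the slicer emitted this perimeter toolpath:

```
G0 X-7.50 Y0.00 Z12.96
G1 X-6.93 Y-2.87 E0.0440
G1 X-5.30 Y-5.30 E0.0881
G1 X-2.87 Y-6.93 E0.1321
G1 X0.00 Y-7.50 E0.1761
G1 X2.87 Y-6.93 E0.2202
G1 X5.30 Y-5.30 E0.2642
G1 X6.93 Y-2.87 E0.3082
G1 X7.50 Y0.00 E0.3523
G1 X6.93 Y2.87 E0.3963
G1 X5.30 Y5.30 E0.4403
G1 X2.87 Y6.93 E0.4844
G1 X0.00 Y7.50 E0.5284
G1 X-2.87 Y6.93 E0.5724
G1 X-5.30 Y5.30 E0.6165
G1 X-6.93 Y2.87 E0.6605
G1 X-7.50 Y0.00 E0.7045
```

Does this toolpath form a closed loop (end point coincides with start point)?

yes

Start point (G0): (-7.50, 0.00). End point (last G1): the path returns to the start — closed.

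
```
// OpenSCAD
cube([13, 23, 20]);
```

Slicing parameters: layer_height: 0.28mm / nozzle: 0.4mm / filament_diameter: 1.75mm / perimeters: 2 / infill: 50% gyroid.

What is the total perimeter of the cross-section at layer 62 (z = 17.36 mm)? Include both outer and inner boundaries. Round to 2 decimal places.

72.00 mm

At z = 17.36 mm: the cube is present — its section is the full 13×23 rectangle (perimeter 72.00 mm). Overall, the cross-section is a single solid region. Total boundary length (outer) = 72.00 mm.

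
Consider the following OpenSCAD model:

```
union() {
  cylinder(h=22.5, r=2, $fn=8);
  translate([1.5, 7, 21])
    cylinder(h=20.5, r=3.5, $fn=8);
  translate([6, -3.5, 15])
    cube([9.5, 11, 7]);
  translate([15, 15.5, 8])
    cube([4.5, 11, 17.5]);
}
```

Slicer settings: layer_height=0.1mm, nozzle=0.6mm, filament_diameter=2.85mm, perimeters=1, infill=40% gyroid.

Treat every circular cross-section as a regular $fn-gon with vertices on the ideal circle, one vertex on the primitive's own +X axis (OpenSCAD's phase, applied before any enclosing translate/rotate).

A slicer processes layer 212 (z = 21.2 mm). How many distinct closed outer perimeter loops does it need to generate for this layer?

4

At z = 21.2 mm: the cylinder: section is a regular 8-gon, circumradius r=2; the r=3.5 cylinder at (1.5, 7) contributes a regular 8-gon of circumradius 3.5; the 9.5×11 cube at (6, -3.5) contributes its full rectangle; the cube at (15, 15.5) is present — its section is the full 4.5×11 rectangle; Combining (union): the 4 present regions are separate (no shared area or edge), so areas and boundary lengths simply add and each stays a separate island — 4 connected regions. The result has 4 disconnected regions.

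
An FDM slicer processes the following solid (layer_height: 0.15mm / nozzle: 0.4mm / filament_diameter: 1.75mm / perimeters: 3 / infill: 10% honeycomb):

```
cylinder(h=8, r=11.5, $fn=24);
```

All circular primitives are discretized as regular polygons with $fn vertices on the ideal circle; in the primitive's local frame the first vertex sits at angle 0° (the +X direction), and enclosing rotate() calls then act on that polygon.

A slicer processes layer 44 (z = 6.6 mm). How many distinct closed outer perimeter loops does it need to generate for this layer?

1

At z = 6.6 mm: the r=11.5 cylinder gives a regular 24-gon of circumradius 11.5 (constant along its height). The result has 1 disconnected region.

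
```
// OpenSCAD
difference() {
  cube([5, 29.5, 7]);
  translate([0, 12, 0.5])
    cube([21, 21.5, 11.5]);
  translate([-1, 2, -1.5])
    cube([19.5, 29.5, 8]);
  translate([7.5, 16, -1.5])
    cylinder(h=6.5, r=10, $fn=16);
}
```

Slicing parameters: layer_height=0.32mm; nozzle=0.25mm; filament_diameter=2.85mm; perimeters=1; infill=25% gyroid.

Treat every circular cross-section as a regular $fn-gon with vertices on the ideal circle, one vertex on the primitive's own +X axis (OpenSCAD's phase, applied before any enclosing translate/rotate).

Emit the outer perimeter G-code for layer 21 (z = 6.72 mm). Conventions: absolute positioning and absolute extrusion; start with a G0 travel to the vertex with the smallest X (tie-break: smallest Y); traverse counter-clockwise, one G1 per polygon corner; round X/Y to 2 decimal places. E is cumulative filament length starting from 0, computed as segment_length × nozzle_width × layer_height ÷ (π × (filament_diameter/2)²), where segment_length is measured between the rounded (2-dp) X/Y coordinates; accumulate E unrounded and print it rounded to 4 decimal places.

At z = 6.72 mm: the cube (footprint 5×29.5) is included at this height; the cube at (0, 12) (footprint 21×21.5) is included at this height; the cube at (-1, 2) is not intersected at this z (z outside [-1.5, 6.5]); the cylinder at (7.5, 16) does not reach this height (z outside [-1.5, 5]); After the difference (first − rest): starting from the 5×29.5 cube, the 21×21.5 cube at (0, 12) partially overlaps it — only the 87.50 mm² overlap (of its 451.50 mm²) is removed, clipping the outline — 1 connected region. The outline is a single polygon with 4 vertices. Extrusion per mm of travel: 0.25 × 0.32 / (π × 1.425²) = 0.012540. Accumulating E over each segment gives final E = 0.4264.

G0 X0.00 Y0.00 Z6.72
G1 X5.00 Y0.00 E0.0627
G1 X5.00 Y12.00 E0.2132
G1 X0.00 Y12.00 E0.2759
G1 X0.00 Y0.00 E0.4264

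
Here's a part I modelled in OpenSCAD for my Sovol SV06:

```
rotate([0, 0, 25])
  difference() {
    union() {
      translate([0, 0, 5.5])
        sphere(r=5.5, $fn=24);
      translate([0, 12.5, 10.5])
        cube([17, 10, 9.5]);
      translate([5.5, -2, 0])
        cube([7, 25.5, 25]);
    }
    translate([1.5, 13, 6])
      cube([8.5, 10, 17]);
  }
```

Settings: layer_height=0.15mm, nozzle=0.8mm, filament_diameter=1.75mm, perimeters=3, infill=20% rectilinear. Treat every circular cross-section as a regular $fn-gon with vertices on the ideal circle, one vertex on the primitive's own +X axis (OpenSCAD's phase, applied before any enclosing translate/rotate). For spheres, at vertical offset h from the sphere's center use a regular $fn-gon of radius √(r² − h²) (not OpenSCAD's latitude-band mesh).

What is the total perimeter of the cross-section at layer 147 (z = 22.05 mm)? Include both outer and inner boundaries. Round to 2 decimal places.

At z = 22.05 mm: the sphere is absent (|z−center|=16.550 > r=5.5); the cube at (0, 12.5) is absent (z outside [10.5, 20]); the cube at (5.5, -2) (footprint 7×25.5) is included at this height (perimeter 65.00 mm); Combining (union): only the 7×25.5 cube at (5.5, -2) is present, so the union is just that shape — boundary = 65.00 mm; the 8.5×10 cube at (1.5, 13) contributes its full rectangle (perimeter 37.00 mm); After the difference (first − rest): starting from the result so far, the 8.5×10 cube at (1.5, 13) partially overlaps it — only the 45.00 mm² overlap (of its 85.00 mm²) is removed, clipping the outline — boundary = 74.00 mm; (whole slice rotated 25° about Z — lengths, areas and connectivity unchanged). Overall, the cross-section is a single solid region. Total boundary length (outer) = 74.00 mm.

74.00 mm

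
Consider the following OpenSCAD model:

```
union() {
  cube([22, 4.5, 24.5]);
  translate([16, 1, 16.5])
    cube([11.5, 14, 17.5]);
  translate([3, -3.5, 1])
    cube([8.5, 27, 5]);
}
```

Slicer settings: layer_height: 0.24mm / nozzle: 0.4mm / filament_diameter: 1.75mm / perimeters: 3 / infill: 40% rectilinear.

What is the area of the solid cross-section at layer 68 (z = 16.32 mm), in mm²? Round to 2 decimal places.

99.00 mm²

At z = 16.32 mm: the cube (footprint 22×4.5) is included at this height (area 99.00 mm²); the cube at (16, 1) does not reach this height (z outside [16.5, 34]); the cube at (3, -3.5) is not intersected at this z (z outside [1, 6]); Combining (union): only the 22×4.5 cube is present, so the union is just that shape — area = 99.00 mm². Overall, the cross-section is a single solid region. Net area = 99.00 mm².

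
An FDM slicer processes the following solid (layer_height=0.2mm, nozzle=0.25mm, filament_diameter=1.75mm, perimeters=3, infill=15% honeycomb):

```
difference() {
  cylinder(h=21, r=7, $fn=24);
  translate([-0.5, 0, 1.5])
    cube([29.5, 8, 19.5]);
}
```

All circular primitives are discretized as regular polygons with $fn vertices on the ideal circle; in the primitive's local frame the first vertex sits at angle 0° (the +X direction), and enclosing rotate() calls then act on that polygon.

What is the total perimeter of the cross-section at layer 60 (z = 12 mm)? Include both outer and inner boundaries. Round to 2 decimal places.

46.82 mm

At z = 12 mm: the r=7 cylinder contributes a regular 24-gon of circumradius 7 (perimeter = 2·24·7.000·sin(180°/24) = 43.86 mm); the cube at (-0.5, 0) (footprint 29.5×8) is included at this height (perimeter 75.00 mm); Subtracting the remaining from the first: starting from the r=7 cylinder, the 29.5×8 cube at (-0.5, 0) partially overlaps it — only the 41.53 mm² overlap (of its 236.00 mm²) is removed, clipping the outline — boundary = 46.82 mm. Overall, the cross-section is a single solid region. Total boundary length (outer) = 46.82 mm.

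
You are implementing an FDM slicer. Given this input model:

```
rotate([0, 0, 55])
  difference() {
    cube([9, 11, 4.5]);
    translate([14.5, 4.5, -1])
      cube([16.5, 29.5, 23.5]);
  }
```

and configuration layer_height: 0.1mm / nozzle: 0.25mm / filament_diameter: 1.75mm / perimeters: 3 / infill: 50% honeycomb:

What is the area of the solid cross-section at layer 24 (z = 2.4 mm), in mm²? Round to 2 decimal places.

At z = 2.4 mm: the cube is present — its section is the full 9×11 rectangle (area 99.00 mm²); the cube at (14.5, 4.5) is present — its section is the full 16.5×29.5 rectangle (area 486.75 mm²); Subtracting the remaining from the first: starting from the 9×11 cube (99.00 mm²), the 16.5×29.5 cube at (14.5, 4.5) misses the remaining region (no effect) — area = 99.00 mm²; (rotated 55° about Z; rotation is an isometry so areas/perimeters/island counts are preserved). Overall, the cross-section is a single solid region. Net area = 99.00 mm².

99.00 mm²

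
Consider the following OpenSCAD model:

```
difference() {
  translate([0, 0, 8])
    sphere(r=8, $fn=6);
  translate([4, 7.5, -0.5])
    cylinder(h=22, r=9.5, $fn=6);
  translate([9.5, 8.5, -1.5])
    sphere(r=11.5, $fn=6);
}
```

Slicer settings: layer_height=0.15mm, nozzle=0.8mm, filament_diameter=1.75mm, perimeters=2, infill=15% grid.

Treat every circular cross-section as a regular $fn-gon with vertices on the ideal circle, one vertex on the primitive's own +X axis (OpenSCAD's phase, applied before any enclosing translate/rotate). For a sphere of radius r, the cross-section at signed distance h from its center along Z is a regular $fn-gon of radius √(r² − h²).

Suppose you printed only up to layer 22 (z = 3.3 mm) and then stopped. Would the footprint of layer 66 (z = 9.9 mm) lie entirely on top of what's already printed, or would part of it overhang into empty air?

Compare the two slices. At z = 3.3: the sphere: section is a regular 6-gon, circumradius = √(r²−h²) = √(8²−4.7²) = 6.474 (area = (6/2)·6.474²·sin(360°/6) = 108.89 mm²); the r=9.5 cylinder at (4, 7.5) contributes a regular 6-gon of circumradius 9.5 (area = (6/2)·9.500²·sin(360°/6) = 234.48 mm²); the r=11.5 sphere at (9.5, 8.5) contributes a regular 6-gon of circumradius √(11.5²−4.8²) = 10.450 (area = (6/2)·10.450²·sin(360°/6) = 283.74 mm²); Subtracting the remaining from the first: starting from the r=8 sphere (108.89 mm²), the r=9.5 cylinder at (4, 7.5) partially overlaps it — only the 47.51 mm² overlap (of its 234.48 mm²) is removed, clipping the outline; the r=11.5 sphere at (9.5, 8.5) misses the remaining region (no effect) — area = 61.37 mm². At z = 9.9: the r=8 sphere contributes a regular 6-gon of circumradius √(8²−1.9²) = 7.771 (area = (6/2)·7.771²·sin(360°/6) = 156.90 mm²); the r=9.5 cylinder at (4, 7.5) gives a regular 6-gon of circumradius 9.5 (constant along its height) (area = (6/2)·9.500²·sin(360°/6) = 234.48 mm²); the r=11.5 sphere at (9.5, 8.5) contributes a regular 6-gon of circumradius √(11.5²−11.4²) = 1.513 (area = (6/2)·1.513²·sin(360°/6) = 5.95 mm²); Subtracting the remaining from the first: starting from the r=8 sphere (156.90 mm²), the r=9.5 cylinder at (4, 7.5) partially overlaps it — only the 65.78 mm² overlap (of its 234.48 mm²) is removed, clipping the outline; the r=11.5 sphere at (9.5, 8.5) misses the remaining region (no effect) — area = 91.12 mm². Checking containment: at z = 9.9 the cross-section extends beyond the z = 3.3 cross-section by about 29.75 mm².

part overhangs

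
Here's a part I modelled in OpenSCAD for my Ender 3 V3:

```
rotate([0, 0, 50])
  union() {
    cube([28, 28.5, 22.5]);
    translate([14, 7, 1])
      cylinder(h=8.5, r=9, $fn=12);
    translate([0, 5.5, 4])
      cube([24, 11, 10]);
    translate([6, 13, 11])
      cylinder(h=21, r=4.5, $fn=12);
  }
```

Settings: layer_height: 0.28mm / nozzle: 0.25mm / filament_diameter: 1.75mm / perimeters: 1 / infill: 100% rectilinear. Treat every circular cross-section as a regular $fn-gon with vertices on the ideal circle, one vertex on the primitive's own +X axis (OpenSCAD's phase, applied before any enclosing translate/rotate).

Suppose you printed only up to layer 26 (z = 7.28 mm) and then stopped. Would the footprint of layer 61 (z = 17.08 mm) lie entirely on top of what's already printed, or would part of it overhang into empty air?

entirely on top

Compare the two slices. At z = 7.28: the cube (footprint 28×28.5) is included at this height (area 798.00 mm²); the r=9 cylinder at (14, 7) contributes a regular 12-gon of circumradius 9 (area = (12/2)·9.000²·sin(360°/12) = 243.00 mm²); the cube at (0, 5.5) (footprint 24×11) is included at this height (area 264.00 mm²); the cylinder at (6, 13) is not intersected at this z (z outside [11, 32]); Merging all regions: the regions partially overlap — summed areas 1305.00 mm² minus the doubly-counted overlap 493.80 mm² gives 811.20 mm² — area = 811.20 mm²; (whole slice rotated 50° about Z — lengths, areas and connectivity unchanged). At z = 17.08: the cube is present — its section is the full 28×28.5 rectangle (area 798.00 mm²); the cylinder at (14, 7) is not intersected at this z (z outside [1, 9.5]); the cube at (0, 5.5) does not reach this height (z outside [4, 14]); the cylinder at (6, 13): section is a regular 12-gon, circumradius r=4.5 (area = (12/2)·4.500²·sin(360°/12) = 60.75 mm²); Taking the union: the r=4.5 cylinder at (6, 13) lies entirely inside the 28×28.5 cube, so the union is just the 28×28.5 cube — area = 798.00 mm²; (rotated 50° about Z; rotation is an isometry so areas/perimeters/island counts are preserved). Checking containment: the cross-section at z = 17.08 is a subset of the cross-section at z = 7.28.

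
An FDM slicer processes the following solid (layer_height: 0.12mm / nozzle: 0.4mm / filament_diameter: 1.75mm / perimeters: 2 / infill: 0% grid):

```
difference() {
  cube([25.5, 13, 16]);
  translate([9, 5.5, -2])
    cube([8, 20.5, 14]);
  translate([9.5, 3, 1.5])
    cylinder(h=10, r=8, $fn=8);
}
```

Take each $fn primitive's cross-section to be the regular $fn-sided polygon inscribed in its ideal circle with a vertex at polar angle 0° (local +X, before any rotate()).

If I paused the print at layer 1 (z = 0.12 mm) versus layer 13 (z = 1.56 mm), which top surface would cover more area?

layer 1 (z = 0.12 mm)

Layer 1 (z = 0.12): the cube is present — its section is the full 25.5×13 rectangle (area 331.50 mm²); the cube at (9, 5.5) (footprint 8×20.5) is included at this height (area 164.00 mm²); the cylinder at (9.5, 3) does not reach this height (z outside [1.5, 11.5]); After the difference (first − rest): starting from the 25.5×13 cube (331.50 mm²), the 8×20.5 cube at (9, 5.5) partially overlaps it — only the 60.00 mm² overlap (of its 164.00 mm²) is removed, clipping the outline — area = 271.50 mm². So its area = 271.50 mm². Layer 13 (z = 1.56): the cube is present — its section is the full 25.5×13 rectangle (area 331.50 mm²); the cube at (9, 5.5) (footprint 8×20.5) is included at this height (area 164.00 mm²); the cylinder at (9.5, 3): section is a regular 8-gon, circumradius r=8 (area = (8/2)·8.000²·sin(360°/8) = 181.02 mm²); Subtracting the remaining from the first: starting from the 25.5×13 cube (331.50 mm²), the 8×20.5 cube at (9, 5.5) partially overlaps it — only the 60.00 mm² overlap (of its 164.00 mm²) is removed, clipping the outline; the r=8 cylinder at (9.5, 3) partially overlaps it — only the 105.53 mm² overlap (of its 181.02 mm²) is removed, clipping the outline — area = 165.97 mm². So its area = 165.97 mm². Layer 1 is larger (271.50 vs 165.97 mm²).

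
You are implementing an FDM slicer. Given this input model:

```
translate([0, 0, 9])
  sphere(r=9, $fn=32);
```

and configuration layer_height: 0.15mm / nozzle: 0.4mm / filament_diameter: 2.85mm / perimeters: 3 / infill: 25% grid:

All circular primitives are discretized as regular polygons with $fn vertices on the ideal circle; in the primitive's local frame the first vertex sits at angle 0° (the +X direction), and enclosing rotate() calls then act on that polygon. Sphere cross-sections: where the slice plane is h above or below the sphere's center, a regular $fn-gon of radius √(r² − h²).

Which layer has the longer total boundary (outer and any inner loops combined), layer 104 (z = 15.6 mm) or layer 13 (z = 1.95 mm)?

layer 104 (z = 15.6 mm)

Layer 104 (z = 15.6): the r=9 sphere slices to a regular 32-gon of circumradius 6.119 (√(r²−h²) with h=6.6 from center) (perimeter = 2·32·6.119·sin(180°/32) = 38.38 mm). So its perimeter = 38.38 mm. Layer 13 (z = 1.95): the r=9 sphere slices to a regular 32-gon of circumradius 5.594 (√(r²−h²) with h=7.05 from center) (perimeter = 2·32·5.594·sin(180°/32) = 35.09 mm). So its perimeter = 35.09 mm. Layer 104 is larger (38.38 vs 35.09 mm).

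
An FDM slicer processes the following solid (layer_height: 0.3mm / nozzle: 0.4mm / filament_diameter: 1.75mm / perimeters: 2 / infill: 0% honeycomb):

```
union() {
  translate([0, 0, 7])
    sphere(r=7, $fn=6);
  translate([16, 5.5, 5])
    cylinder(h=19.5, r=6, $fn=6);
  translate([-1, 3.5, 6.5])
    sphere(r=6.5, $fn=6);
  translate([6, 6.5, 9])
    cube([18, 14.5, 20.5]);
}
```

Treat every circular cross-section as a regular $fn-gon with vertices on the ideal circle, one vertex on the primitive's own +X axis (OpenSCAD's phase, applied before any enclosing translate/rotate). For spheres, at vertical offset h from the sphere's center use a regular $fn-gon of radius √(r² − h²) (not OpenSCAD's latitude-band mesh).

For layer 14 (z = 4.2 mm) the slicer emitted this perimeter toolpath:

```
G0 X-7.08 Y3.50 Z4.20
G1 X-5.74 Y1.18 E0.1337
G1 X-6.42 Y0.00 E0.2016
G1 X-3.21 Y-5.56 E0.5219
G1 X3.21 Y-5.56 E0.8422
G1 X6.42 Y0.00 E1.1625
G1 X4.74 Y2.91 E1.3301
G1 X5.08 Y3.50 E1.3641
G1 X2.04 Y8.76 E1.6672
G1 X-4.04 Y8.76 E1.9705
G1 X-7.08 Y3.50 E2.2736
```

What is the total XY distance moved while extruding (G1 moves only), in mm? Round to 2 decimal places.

45.57 mm

Sum the Euclidean lengths of each G1 segment: total = 45.57 mm.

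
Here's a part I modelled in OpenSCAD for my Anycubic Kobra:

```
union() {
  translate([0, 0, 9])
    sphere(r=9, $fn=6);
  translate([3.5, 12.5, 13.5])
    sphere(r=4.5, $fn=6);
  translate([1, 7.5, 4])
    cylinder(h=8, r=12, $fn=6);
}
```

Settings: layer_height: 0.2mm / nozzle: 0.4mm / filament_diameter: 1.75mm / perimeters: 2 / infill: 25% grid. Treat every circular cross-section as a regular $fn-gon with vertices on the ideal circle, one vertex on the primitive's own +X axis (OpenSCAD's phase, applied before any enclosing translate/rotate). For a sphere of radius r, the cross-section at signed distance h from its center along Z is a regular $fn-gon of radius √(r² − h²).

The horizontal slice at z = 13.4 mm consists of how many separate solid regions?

2

At z = 13.4 mm: the sphere: section is a regular 6-gon, circumradius = √(r²−h²) = √(9²−4.4²) = 7.851; the r=4.5 sphere at (3.5, 12.5) contributes a regular 6-gon of circumradius √(4.5²−0.1²) = 4.499; the cylinder at (1, 7.5) is absent (z outside [4, 12]); Taking the union: the 2 present regions are separate (no shared area or edge), so areas and boundary lengths simply add and each stays a separate island — 2 connected regions. The result has 2 disconnected regions.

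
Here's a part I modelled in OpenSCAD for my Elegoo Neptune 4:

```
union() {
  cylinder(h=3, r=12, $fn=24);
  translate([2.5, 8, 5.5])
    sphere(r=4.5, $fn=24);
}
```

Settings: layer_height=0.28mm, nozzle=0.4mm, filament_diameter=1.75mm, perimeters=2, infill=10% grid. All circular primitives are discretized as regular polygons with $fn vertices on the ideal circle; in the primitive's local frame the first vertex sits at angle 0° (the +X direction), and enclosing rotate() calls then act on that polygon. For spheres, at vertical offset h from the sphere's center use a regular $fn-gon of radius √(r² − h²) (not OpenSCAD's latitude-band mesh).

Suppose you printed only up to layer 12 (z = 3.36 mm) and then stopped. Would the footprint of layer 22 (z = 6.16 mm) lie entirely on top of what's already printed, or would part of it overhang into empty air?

part overhangs

Compare the two slices. At z = 3.36: the cylinder is absent (z outside [0, 3]); the r=4.5 sphere at (2.5, 8) contributes a regular 24-gon of circumradius √(4.5²−2.14²) = 3.959 (area = (24/2)·3.959²·sin(360°/24) = 48.67 mm²); Merging all regions: only the r=4.5 sphere at (2.5, 8) is present, so the union is just that shape — area = 48.67 mm². At z = 6.16: the cylinder is absent (z outside [0, 3]); the r=4.5 sphere at (2.5, 8) slices to a regular 24-gon of circumradius 4.451 (√(r²−h²) with h=0.66 from center) (area = (24/2)·4.451²·sin(360°/24) = 61.54 mm²); Taking the union: only the r=4.5 sphere at (2.5, 8) is present, so the union is just that shape — area = 61.54 mm². Checking containment: at z = 6.16 the cross-section extends beyond the z = 3.36 cross-section by about 12.87 mm².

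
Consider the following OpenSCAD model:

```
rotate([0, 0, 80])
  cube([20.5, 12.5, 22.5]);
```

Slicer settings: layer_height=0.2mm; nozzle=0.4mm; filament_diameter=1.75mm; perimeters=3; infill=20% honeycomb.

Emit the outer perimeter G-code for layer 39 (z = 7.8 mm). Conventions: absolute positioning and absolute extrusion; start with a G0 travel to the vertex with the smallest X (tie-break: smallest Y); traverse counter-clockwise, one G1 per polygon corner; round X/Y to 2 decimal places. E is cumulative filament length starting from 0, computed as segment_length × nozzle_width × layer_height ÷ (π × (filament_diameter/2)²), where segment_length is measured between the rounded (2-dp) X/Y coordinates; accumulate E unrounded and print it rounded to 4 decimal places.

At z = 7.8 mm: the 20.5×12.5 cube contributes its full rectangle; (rotated 80° about Z; rotation is an isometry so areas/perimeters/island counts are preserved). The outline is a single polygon with 4 vertices. Extrusion per mm of travel: 0.4 × 0.2 / (π × 0.875²) = 0.033260. Accumulating E over each segment gives final E = 2.1953.

G0 X-12.31 Y2.17 Z7.80
G1 X0.00 Y0.00 E0.4157
G1 X3.56 Y20.19 E1.0976
G1 X-8.75 Y22.36 E1.5134
G1 X-12.31 Y2.17 E2.1953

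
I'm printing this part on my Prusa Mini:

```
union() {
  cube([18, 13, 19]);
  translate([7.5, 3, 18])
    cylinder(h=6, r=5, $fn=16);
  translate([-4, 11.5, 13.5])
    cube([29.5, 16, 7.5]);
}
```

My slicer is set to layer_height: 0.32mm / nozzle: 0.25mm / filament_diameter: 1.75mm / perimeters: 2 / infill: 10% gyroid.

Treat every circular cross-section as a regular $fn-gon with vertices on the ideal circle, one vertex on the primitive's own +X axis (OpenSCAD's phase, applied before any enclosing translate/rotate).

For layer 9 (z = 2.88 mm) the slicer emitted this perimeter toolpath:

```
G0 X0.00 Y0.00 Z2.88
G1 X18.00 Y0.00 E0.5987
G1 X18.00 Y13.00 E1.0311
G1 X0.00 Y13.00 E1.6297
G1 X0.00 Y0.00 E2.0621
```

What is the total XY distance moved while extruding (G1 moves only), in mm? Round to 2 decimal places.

62.00 mm

Sum the Euclidean lengths of each G1 segment: total = 62.00 mm.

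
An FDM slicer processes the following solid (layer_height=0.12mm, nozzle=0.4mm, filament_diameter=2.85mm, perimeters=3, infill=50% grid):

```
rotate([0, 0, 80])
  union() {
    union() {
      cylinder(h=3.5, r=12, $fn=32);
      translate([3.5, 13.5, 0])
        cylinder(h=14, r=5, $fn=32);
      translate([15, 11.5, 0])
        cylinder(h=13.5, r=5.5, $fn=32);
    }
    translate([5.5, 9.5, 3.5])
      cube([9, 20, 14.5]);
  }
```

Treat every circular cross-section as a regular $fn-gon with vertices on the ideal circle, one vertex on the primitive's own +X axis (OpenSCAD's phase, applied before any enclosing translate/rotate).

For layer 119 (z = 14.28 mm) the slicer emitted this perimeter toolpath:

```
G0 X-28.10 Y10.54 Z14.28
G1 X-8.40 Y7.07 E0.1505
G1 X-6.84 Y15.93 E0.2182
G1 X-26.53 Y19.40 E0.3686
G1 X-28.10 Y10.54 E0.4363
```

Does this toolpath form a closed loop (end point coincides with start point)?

Start point (G0): (-28.10, 10.54). End point (last G1): the path returns to the start — closed.

yes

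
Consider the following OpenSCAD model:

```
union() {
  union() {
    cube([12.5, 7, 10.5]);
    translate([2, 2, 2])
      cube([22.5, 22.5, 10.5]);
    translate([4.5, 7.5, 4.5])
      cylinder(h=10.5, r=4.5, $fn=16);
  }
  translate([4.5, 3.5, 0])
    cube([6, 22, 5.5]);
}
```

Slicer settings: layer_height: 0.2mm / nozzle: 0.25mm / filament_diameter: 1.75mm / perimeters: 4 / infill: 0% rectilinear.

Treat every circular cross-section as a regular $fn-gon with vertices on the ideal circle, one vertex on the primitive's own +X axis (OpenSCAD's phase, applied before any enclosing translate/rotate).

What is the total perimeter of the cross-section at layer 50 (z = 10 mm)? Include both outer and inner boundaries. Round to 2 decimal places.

At z = 10 mm: the 12.5×7 cube contributes its full rectangle (perimeter 39.00 mm); the cube at (2, 2) is present — its section is the full 22.5×22.5 rectangle (perimeter 90.00 mm); the r=4.5 cylinder at (4.5, 7.5) gives a regular 16-gon of circumradius 4.5 (constant along its height) (perimeter = 2·16·4.500·sin(180°/16) = 28.09 mm); Combining (union): the regions partially overlap (shared area 108.51 mm²), so the edge portions inside another operand are dropped and the merged outline is re-measured after clipping — boundary = 96.80 mm; the cube at (4.5, 3.5) does not reach this height (z outside [0, 5.5]); Combining (union): only that combined region is present, so the union is just that shape — boundary = 96.80 mm. Overall, the cross-section is a single solid region. Total boundary length (outer) = 96.80 mm.

96.80 mm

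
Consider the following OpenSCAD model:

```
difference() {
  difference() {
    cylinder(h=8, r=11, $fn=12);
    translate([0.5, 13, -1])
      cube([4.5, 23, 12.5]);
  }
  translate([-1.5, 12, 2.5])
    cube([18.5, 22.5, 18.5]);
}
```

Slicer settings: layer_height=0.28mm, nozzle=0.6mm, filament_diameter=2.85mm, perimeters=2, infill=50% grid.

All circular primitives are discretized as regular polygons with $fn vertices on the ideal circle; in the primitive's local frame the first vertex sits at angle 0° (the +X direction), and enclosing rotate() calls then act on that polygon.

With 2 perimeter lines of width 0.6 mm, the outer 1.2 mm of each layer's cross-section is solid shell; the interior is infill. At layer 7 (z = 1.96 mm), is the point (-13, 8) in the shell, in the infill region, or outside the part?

At z = 1.96 mm: the r=11 cylinder contributes a regular 12-gon of circumradius 11; the cube at (0.5, 13) (footprint 4.5×23) is included at this height; Subtracting the remaining from the first: starting from the r=11 cylinder, the 4.5×23 cube at (0.5, 13) misses the remaining region (no effect) — 1 connected region; the cube at (-1.5, 12) is not intersected at this z (z outside [2.5, 21]); Taking the first minus the rest: none of the subtracted shapes is present at this height, so the result so far is unchanged — 1 connected region. Overall, the cross-section is a single solid region. The nearest boundary edge runs (-11.00, 0.00)→(-9.53, 5.50); distance from the point to it = 4.28 mm. The point is not inside any of the regions above, so it lies outside the cross-section (4.28 mm from the nearest boundary).

outside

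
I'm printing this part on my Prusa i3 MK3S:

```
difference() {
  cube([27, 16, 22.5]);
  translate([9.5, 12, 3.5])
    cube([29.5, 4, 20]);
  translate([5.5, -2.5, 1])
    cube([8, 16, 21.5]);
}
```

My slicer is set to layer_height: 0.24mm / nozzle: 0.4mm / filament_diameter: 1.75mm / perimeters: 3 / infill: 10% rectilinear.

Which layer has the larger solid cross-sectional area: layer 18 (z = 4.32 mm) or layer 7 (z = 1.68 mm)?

Layer 18 (z = 4.32): the 27×16 cube contributes its full rectangle (area 432.00 mm²); the cube at (9.5, 12) is present — its section is the full 29.5×4 rectangle (area 118.00 mm²); the 8×16 cube at (5.5, -2.5) contributes its full rectangle (area 128.00 mm²); After the difference (first − rest): starting from the 27×16 cube (432.00 mm²), the 29.5×4 cube at (9.5, 12) partially overlaps it — only the 70.00 mm² overlap (of its 118.00 mm²) is removed, clipping the outline; the 8×16 cube at (5.5, -2.5) partially overlaps it — only the 102.00 mm² overlap (of its 128.00 mm²) is removed, clipping the outline — area = 260.00 mm². So its area = 260.00 mm². Layer 7 (z = 1.68): the 27×16 cube contributes its full rectangle (area 432.00 mm²); the cube at (9.5, 12) is absent (z outside [3.5, 23.5]); the cube at (5.5, -2.5) (footprint 8×16) is included at this height (area 128.00 mm²); After the difference (first − rest): starting from the 27×16 cube (432.00 mm²), the 8×16 cube at (5.5, -2.5) partially overlaps it — only the 108.00 mm² overlap (of its 128.00 mm²) is removed, clipping the outline — area = 324.00 mm². So its area = 324.00 mm². Layer 7 is larger (324.00 vs 260.00 mm²).

layer 7 (z = 1.68 mm)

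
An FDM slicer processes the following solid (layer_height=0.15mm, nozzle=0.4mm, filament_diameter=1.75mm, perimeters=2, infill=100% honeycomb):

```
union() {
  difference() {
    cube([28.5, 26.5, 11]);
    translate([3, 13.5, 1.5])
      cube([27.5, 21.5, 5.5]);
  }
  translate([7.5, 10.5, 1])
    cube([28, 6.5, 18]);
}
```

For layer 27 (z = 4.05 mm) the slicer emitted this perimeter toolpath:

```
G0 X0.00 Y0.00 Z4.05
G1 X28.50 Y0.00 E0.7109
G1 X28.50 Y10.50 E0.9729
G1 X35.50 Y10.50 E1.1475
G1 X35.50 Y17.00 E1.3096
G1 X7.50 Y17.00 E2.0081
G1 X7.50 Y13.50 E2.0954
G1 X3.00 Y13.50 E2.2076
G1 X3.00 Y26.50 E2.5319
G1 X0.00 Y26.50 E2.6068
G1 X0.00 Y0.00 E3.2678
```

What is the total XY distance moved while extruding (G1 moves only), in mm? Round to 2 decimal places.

Sum the Euclidean lengths of each G1 segment: total = 131.00 mm.

131.00 mm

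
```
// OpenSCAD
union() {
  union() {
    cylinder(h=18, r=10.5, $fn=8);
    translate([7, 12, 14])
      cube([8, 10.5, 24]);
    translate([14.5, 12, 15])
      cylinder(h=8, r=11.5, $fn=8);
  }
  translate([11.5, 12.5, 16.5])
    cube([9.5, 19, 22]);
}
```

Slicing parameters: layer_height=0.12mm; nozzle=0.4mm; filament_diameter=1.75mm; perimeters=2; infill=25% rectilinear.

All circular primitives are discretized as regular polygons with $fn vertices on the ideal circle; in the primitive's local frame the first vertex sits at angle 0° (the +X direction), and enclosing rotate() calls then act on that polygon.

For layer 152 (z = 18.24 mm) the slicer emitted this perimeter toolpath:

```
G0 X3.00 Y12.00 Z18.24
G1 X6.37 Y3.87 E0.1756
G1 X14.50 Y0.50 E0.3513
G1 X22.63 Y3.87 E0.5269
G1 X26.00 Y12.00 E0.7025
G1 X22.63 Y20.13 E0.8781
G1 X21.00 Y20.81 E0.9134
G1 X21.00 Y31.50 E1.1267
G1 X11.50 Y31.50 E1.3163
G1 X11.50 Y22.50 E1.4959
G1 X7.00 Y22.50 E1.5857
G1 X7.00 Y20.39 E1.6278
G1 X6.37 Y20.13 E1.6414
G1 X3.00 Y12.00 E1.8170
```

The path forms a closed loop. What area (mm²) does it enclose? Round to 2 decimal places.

Apply the shoelace formula to the sequence of (X, Y) vertices; enclosed area = 465.90 mm².

465.90 mm²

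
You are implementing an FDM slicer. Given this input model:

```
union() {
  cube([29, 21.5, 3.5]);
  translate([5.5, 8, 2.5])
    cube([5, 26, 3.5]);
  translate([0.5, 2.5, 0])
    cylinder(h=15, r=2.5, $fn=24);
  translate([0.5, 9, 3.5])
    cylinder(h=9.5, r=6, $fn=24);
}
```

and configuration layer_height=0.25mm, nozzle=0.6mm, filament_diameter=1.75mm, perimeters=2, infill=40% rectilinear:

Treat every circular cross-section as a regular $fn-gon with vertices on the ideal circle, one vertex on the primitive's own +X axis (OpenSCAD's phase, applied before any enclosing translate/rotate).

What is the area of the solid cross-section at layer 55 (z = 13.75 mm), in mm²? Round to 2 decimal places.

19.41 mm²

At z = 13.75 mm: the cube is absent (z outside [0, 3.5]); the cube at (5.5, 8) is absent (z outside [2.5, 6]); the r=2.5 cylinder at (0.5, 2.5) gives a regular 24-gon of circumradius 2.5 (constant along its height) (area = (24/2)·2.500²·sin(360°/24) = 19.41 mm²); the cylinder at (0.5, 9) is absent (z outside [3.5, 13]); Merging all regions: only the r=2.5 cylinder at (0.5, 2.5) is present, so the union is just that shape — area = 19.41 mm². Overall, the cross-section is a single solid region. Net area = 19.41 mm².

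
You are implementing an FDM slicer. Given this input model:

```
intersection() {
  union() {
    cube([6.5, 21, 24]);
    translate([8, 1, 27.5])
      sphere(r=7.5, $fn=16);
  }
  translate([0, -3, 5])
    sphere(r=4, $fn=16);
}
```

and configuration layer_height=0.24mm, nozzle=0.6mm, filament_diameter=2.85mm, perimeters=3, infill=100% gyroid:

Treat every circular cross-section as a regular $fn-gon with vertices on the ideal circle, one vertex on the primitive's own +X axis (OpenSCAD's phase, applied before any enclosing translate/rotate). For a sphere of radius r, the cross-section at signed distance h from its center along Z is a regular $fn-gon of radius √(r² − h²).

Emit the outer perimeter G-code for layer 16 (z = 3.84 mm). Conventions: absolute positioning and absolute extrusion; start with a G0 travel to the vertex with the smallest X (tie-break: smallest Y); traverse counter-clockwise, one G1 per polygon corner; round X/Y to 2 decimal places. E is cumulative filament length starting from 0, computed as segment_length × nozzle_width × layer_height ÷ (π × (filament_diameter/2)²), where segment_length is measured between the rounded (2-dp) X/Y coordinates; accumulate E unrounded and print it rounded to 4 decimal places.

G0 X0.00 Y0.00 Z3.84
G1 X2.27 Y0.00 E0.0512
G1 X1.46 Y0.54 E0.0732
G1 X0.00 Y0.83 E0.1068
G1 X0.00 Y0.00 E0.1255

At z = 3.84 mm: the cube is present — its section is the full 6.5×21 rectangle; the sphere at (8, 1) does not reach this height (|z−center|=23.660 > r=7.5); Combining (union): only the 6.5×21 cube is present, so the union is just that shape — 1 connected region; the r=4 sphere at (0, -3) contributes a regular 16-gon of circumradius √(4²−1.16²) = 3.828; After intersecting: the r=4 sphere at (0, -3) partially overlaps the result so far; clipping to the common part keeps 1.22 mm² — 1 connected region. The outline is a single polygon with 4 vertices. Extrusion per mm of travel: 0.6 × 0.24 / (π × 1.425²) = 0.022573. Accumulating E over each segment gives final E = 0.1255.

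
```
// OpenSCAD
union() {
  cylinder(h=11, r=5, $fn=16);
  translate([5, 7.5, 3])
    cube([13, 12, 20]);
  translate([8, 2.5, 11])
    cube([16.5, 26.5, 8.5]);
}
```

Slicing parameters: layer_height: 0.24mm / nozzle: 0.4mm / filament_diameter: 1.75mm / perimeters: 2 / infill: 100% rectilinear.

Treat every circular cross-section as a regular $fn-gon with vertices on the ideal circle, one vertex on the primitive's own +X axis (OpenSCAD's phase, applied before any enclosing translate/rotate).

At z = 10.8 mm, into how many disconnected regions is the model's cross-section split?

At z = 10.8 mm: the r=5 cylinder contributes a regular 16-gon of circumradius 5; the cube at (5, 7.5) is present — its section is the full 13×12 rectangle; the cube at (8, 2.5) does not reach this height (z outside [11, 19.5]); Merging all regions: the 2 present regions are separate (no shared area or edge), so areas and boundary lengths simply add and each stays a separate island — 2 connected regions. The result has 2 disconnected regions.

2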